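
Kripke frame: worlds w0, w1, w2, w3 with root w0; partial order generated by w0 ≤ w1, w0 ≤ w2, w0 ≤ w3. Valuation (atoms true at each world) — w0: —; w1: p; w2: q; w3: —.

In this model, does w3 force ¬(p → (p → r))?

No

w3 ⊮ ¬(p → (p → r)) since w3 is accessible from w3 and w3 ⊩ p → (p → r).
w3 ⊩ p → (p → r) vacuously: no world accessible from w3 forces the antecedent p.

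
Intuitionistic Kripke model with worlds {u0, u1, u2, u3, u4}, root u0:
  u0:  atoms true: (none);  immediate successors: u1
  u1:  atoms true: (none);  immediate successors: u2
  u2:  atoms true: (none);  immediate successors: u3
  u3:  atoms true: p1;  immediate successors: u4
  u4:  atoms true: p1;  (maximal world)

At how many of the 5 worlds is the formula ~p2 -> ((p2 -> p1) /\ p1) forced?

2

u0: does not force it — u0 ||-/- ~p2 -> ((p2 -> p1) /\ p1): already at u0 itself, u0 ||- ~p2 but u0 ||-/- (p2 -> p1) /\ p1.
u1: does not force it — u1 ||-/- ~p2 -> ((p2 -> p1) /\ p1): already at u1 itself, u1 ||- ~p2 but u1 ||-/- (p2 -> p1) /\ p1.
u2: does not force it.
u3: forces it.
u4: forces it.
Worlds forcing the formula: {u3, u4}.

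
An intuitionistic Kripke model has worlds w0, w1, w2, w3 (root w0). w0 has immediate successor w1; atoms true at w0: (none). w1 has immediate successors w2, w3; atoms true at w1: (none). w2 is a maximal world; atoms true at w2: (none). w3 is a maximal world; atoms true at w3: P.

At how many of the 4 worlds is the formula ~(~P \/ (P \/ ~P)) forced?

w0: does not force it — w0 ||-/- ~(~P \/ (P \/ ~P)) since w2 is accessible from w0 and w2 ||- ~P \/ (P \/ ~P).
w1: does not force it — w1 ||-/- ~(~P \/ (P \/ ~P)) since w2 is accessible from w1 and w2 ||- ~P \/ (P \/ ~P).
w2: does not force it — w2 ||-/- ~(~P \/ (P \/ ~P)) since w2 is accessible from w2 and w2 ||- ~P \/ (P \/ ~P).
w3: does not force it.
Worlds forcing the formula: { }.

0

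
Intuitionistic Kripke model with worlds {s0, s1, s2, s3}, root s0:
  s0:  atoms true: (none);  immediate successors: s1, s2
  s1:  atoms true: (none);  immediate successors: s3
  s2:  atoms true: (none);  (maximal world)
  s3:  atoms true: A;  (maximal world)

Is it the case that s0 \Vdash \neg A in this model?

No

s0 \nVdash \neg A since s3 is accessible from s0 and s3 \Vdash A.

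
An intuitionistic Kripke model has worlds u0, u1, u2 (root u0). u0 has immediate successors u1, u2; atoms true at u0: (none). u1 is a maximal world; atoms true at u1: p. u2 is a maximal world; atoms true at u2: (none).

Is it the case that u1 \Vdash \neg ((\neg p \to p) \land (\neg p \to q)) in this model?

No

u1 \nVdash \neg ((\neg p \to p) \land (\neg p \to q)) since u1 is accessible from u1 and u1 \Vdash (\neg p \to p) \land (\neg p \to q).
u1 \Vdash (\neg p \to p) \land (\neg p \to q) since u1 forces both conjuncts.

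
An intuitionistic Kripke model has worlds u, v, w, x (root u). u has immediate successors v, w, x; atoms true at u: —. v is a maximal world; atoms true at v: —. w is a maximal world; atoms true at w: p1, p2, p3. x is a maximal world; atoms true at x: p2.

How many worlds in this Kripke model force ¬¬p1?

1

u: does not force it — u ⊮ ¬¬p1 since v is accessible from u and v ⊩ ¬p1.
v: does not force it — v ⊮ ¬¬p1 since v is accessible from v and v ⊩ ¬p1.
w: forces it.
x: does not force it — x ⊮ ¬¬p1 since x is accessible from x and x ⊩ ¬p1.
Worlds forcing the formula: {w}.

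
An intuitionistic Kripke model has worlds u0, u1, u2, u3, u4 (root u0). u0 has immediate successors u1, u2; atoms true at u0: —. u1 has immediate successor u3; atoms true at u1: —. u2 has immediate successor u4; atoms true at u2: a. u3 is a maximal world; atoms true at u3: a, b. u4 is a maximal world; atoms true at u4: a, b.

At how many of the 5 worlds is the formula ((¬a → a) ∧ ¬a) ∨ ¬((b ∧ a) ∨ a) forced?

u0: does not force it — u0 ⊮ ((¬a → a) ∧ ¬a) ∨ ¬((b ∧ a) ∨ a): neither disjunct is forced at u0.
u1: does not force it — u1 ⊮ ((¬a → a) ∧ ¬a) ∨ ¬((b ∧ a) ∨ a): neither disjunct is forced at u1.
u2: does not force it.
u3: does not force it.
u4: does not force it.
Worlds forcing the formula: { }.

0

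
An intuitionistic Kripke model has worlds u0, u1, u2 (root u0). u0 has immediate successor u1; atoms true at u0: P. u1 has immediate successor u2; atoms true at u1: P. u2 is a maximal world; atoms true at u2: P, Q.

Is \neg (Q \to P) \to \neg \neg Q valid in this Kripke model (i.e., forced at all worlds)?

u0 \Vdash \neg (Q \to P) \to \neg \neg Q vacuously: no world accessible from u0 forces the antecedent \neg (Q \to P).
Since the root u0 forces \neg (Q \to P) \to \neg \neg Q and forcing is persistent (monotone upward), every world forces it.

Yes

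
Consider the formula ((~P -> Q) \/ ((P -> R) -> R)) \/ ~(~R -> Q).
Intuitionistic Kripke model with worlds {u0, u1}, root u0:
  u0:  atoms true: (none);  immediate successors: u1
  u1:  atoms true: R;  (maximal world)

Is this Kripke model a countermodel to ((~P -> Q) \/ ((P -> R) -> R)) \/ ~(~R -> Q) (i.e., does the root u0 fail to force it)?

u0 ||-/- ((~P -> Q) \/ ((P -> R) -> R)) \/ ~(~R -> Q): neither disjunct is forced at u0.
u0 ||-/- (~P -> Q) \/ ((P -> R) -> R): neither disjunct is forced at u0.
u0 ||-/- ~P -> Q: already at u0 itself, u0 ||- ~P but u0 ||-/- Q.
u0 lacks atom Q, so u0 ||-/- Q.
So the root u0 does not force ((~P -> Q) \/ ((P -> R) -> R)) \/ ~(~R -> Q); the model is a countermodel.

Yes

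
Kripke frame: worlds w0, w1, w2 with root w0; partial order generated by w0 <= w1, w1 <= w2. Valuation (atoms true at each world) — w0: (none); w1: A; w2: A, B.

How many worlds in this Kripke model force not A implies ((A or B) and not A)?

3

w0: forces it.
w1: forces it.
w2: forces it.
Worlds forcing the formula: {w0, w1, w2}.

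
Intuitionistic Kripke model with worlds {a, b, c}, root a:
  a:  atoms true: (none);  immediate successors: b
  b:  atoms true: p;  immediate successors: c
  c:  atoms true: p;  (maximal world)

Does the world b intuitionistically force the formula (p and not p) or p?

b forces (p and not p) or p via the disjunct p.

Yes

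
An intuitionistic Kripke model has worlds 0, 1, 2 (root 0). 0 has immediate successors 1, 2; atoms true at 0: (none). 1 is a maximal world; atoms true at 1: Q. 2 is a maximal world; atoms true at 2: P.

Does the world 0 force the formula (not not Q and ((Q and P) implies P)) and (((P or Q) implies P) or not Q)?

0 does not force (not not Q and ((Q and P) implies P)) and (((P or Q) implies P) or not Q) since 0 fails not not Q and ((Q and P) implies P).

No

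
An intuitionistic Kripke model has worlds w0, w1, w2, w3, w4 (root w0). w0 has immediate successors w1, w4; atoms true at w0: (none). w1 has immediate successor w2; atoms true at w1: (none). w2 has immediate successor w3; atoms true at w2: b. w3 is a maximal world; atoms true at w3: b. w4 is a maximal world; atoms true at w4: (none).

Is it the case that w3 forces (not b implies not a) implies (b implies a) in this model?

w3 does not force (not b implies not a) implies (b implies a): already at w3 itself, w3 forces not b implies not a but w3 does not force b implies a.
w3 does not force b implies a: already at w3 itself, w3 forces b but w3 does not force a.
w3 lacks atom a, so w3 does not force a.

No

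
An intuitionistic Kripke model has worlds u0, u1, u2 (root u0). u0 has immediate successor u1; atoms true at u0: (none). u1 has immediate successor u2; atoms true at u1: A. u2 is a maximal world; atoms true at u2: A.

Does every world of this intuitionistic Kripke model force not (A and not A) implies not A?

No

Not every world: u0 does not force not (A and not A) implies not A.
u0 does not force not (A and not A) implies not A: already at u0 itself, u0 forces not (A and not A) but u0 does not force not A.
u0 does not force not A since u1 is accessible from u0 and u1 forces A.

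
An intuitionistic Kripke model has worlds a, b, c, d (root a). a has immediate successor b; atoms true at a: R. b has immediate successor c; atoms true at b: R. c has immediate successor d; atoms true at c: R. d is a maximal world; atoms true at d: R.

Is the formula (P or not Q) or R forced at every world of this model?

Yes

a forces (P or not Q) or R via the disjunct P or not Q.
Since the root a forces (P or not Q) or R and forcing is persistent (monotone upward), every world forces it.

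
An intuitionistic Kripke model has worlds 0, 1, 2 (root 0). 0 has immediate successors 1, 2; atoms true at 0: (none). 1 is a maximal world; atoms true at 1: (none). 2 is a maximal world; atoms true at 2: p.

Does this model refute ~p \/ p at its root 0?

Yes

0 ||-/- ~p \/ p: neither disjunct is forced at 0.
0 ||-/- ~p since 2 is accessible from 0 and 2 ||- p.
So the root 0 does not force ~p \/ p; the model is a countermodel.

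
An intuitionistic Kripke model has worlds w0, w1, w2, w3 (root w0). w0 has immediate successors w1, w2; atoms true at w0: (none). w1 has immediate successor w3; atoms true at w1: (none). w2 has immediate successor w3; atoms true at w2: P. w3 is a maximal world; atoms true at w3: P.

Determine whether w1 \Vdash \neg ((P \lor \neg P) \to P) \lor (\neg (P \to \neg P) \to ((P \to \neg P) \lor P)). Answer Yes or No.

No

w1 \nVdash \neg ((P \lor \neg P) \to P) \lor (\neg (P \to \neg P) \to ((P \to \neg P) \lor P)): neither disjunct is forced at w1.
w1 \nVdash \neg ((P \lor \neg P) \to P) since w1 is accessible from w1 and w1 \Vdash (P \lor \neg P) \to P.
w1 \Vdash (P \lor \neg P) \to P: every world accessible from w1 that forces P \lor \neg P (namely w3) also forces P.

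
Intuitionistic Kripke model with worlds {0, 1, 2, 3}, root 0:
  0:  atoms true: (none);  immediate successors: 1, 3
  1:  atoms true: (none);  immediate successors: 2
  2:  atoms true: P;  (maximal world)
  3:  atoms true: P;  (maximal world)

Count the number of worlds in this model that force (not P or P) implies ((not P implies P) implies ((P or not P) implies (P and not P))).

0: does not force it — 0 does not force (not P or P) implies ((not P implies P) implies ((P or not P) implies (P and not P))): at the accessible world 2, 2 forces not P or P but 2 does not force (not P implies P) implies ((P or not P) implies (P and not P)).
1: does not force it — 1 does not force (not P or P) implies ((not P implies P) implies ((P or not P) implies (P and not P))): at the accessible world 2, 2 forces not P or P but 2 does not force (not P implies P) implies ((P or not P) implies (P and not P)).
2: does not force it.
3: does not force it.
Worlds forcing the formula: { }.

0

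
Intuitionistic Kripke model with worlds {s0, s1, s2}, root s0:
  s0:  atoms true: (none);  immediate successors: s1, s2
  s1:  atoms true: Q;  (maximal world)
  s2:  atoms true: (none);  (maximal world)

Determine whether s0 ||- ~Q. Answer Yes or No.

No

s0 ||-/- ~Q since s1 is accessible from s0 and s1 ||- Q.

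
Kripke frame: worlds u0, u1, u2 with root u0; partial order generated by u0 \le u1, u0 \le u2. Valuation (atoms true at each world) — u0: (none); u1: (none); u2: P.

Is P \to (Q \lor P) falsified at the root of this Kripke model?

u0 \Vdash P \to (Q \lor P): every world accessible from u0 that forces P (namely u2) also forces Q \lor P.
So the root u0 forces P \to (Q \lor P); the model is not a countermodel.

No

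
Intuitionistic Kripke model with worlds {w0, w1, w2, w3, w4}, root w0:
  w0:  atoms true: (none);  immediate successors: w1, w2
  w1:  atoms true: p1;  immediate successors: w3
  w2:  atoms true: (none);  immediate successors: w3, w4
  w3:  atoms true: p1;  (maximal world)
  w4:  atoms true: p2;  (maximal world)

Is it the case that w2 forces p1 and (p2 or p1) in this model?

w2 does not force p1 and (p2 or p1) since w2 fails p1.

No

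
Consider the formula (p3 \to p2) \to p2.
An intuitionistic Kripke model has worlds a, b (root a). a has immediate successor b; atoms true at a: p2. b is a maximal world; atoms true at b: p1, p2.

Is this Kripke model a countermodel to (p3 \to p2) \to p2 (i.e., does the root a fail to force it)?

a \Vdash (p3 \to p2) \to p2: every world accessible from a that forces p3 \to p2 (namely a, b) also forces p2.
So the root a forces (p3 \to p2) \to p2; the model is not a countermodel.

No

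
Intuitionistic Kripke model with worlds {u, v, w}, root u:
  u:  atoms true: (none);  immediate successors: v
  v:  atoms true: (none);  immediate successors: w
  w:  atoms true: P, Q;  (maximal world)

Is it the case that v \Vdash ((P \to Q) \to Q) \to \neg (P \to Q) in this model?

No

v \nVdash ((P \to Q) \to Q) \to \neg (P \to Q): at the accessible world w, w \Vdash (P \to Q) \to Q but w \nVdash \neg (P \to Q).
w \nVdash \neg (P \to Q) since w is accessible from w and w \Vdash P \to Q.
w \Vdash P \to Q: every world accessible from w that forces P (namely w) also forces Q.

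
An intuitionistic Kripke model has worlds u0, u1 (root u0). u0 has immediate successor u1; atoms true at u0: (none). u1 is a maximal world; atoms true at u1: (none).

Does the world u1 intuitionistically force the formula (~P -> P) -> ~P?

u1 ||- (~P -> P) -> ~P vacuously: no world accessible from u1 forces the antecedent ~P -> P.

Yes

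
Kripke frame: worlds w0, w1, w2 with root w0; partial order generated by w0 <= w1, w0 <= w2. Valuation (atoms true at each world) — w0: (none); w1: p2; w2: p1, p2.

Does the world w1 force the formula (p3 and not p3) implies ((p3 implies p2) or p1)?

w1 forces (p3 and not p3) implies ((p3 implies p2) or p1) vacuously: no world accessible from w1 forces the antecedent p3 and not p3.

Yes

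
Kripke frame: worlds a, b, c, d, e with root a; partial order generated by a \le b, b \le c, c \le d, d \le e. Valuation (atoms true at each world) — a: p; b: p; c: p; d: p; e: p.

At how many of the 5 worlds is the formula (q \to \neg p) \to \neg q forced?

5

a: forces it.
b: forces it.
c: forces it.
d: forces it.
e: forces it.
Worlds forcing the formula: {a, b, c, d, e}.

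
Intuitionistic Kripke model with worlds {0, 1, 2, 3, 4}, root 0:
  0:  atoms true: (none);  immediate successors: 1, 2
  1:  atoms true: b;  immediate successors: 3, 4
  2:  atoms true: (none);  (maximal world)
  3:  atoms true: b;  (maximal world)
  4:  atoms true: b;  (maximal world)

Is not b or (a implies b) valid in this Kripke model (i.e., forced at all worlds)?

0 forces not b or (a implies b) via the disjunct a implies b.
Since the root 0 forces not b or (a implies b) and forcing is persistent (monotone upward), every world forces it.

Yes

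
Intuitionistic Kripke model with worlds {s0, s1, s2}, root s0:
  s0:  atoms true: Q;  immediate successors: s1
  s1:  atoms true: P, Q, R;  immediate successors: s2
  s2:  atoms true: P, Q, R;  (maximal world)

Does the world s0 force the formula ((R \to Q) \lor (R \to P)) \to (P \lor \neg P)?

No

s0 \nVdash ((R \to Q) \lor (R \to P)) \to (P \lor \neg P): already at s0 itself, s0 \Vdash (R \to Q) \lor (R \to P) but s0 \nVdash P \lor \neg P.
s0 \nVdash P \lor \neg P: neither disjunct is forced at s0.
s0 lacks atom P, so s0 \nVdash P.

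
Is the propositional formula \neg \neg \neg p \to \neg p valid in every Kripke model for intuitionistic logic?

This is triple-negation reduction, which is intuitionistically derivable.
Assume \neg \neg \neg p and suppose p. Then \neg \neg p (double-negation introduction), contradicting \neg \neg \neg p. So \neg p.

Yes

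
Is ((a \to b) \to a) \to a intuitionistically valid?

No

This is Peirce's law, which is not intuitionistically valid.
A Kripke countermodel: worlds 0, 1; order generated by 0 \le 1; atoms true at each world — 0:{}; 1:{a}.
0 \nVdash ((a \to b) \to a) \to a: already at 0 itself, 0 \Vdash (a \to b) \to a but 0 \nVdash a.
0 lacks atom a, so 0 \nVdash a.
So the root 0 does not force the formula.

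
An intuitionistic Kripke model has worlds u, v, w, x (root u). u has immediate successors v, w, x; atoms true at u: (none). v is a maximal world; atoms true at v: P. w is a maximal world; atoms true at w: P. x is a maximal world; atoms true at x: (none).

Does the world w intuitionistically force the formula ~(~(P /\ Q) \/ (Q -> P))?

w ||-/- ~(~(P /\ Q) \/ (Q -> P)) since w is accessible from w and w ||- ~(P /\ Q) \/ (Q -> P).
w ||- ~(P /\ Q) \/ (Q -> P) via the disjunct ~(P /\ Q).

No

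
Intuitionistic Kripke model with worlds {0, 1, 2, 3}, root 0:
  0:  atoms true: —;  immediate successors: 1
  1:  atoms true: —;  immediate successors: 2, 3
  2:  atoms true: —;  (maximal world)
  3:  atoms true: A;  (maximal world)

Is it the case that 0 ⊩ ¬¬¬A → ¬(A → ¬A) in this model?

No

0 ⊮ ¬¬¬A → ¬(A → ¬A): at the accessible world 2, 2 ⊩ ¬¬¬A but 2 ⊮ ¬(A → ¬A).
2 ⊮ ¬(A → ¬A) since 2 is accessible from 2 and 2 ⊩ A → ¬A.
2 ⊩ A → ¬A vacuously: no world accessible from 2 forces the antecedent A.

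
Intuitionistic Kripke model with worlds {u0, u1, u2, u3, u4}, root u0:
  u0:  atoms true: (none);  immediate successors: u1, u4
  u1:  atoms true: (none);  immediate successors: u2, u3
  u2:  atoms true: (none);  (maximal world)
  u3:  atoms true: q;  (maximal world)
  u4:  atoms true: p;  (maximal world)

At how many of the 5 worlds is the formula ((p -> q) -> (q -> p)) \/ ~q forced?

2

u0: does not force it — u0 ||-/- ((p -> q) -> (q -> p)) \/ ~q: neither disjunct is forced at u0.
u1: does not force it — u1 ||-/- ((p -> q) -> (q -> p)) \/ ~q: neither disjunct is forced at u1.
u2: forces it.
u3: does not force it — u3 ||-/- ((p -> q) -> (q -> p)) \/ ~q: neither disjunct is forced at u3.
u4: forces it.
Worlds forcing the formula: {u2, u4}.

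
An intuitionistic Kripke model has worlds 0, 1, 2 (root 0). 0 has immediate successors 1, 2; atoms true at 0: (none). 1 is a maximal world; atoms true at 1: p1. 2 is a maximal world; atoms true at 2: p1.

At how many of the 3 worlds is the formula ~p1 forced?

0: does not force it — 0 ||-/- ~p1 since 1 is accessible from 0 and 1 ||- p1.
1: does not force it — 1 ||-/- ~p1 since 1 is accessible from 1 and 1 ||- p1.
2: does not force it.
Worlds forcing the formula: { }.

0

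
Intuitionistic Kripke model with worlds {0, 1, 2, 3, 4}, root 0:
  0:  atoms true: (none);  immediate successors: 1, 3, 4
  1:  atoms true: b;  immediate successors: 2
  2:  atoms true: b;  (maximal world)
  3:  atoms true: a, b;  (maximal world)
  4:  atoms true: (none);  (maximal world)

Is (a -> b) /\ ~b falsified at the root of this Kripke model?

Yes

0 ||-/- (a -> b) /\ ~b since 0 fails ~b.
So the root 0 does not force (a -> b) /\ ~b; the model is a countermodel.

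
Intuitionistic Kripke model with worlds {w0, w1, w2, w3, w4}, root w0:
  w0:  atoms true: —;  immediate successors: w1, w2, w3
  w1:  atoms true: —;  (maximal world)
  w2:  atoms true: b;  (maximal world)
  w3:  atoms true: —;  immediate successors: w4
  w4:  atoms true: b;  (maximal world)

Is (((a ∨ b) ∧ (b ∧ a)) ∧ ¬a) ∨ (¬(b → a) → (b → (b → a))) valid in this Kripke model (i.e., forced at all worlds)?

Not every world: w0 ⊮ (((a ∨ b) ∧ (b ∧ a)) ∧ ¬a) ∨ (¬(b → a) → (b → (b → a))).
w0 ⊮ (((a ∨ b) ∧ (b ∧ a)) ∧ ¬a) ∨ (¬(b → a) → (b → (b → a))): neither disjunct is forced at w0.
w0 ⊮ ((a ∨ b) ∧ (b ∧ a)) ∧ ¬a since w0 fails (a ∨ b) ∧ (b ∧ a).

No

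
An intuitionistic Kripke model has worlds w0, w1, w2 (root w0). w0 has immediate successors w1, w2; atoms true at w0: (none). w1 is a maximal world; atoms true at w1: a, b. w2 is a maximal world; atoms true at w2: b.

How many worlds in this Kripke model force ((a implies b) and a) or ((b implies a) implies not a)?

2

w0: does not force it — w0 does not force ((a implies b) and a) or ((b implies a) implies not a): neither disjunct is forced at w0.
w1: forces it.
w2: forces it.
Worlds forcing the formula: {w1, w2}.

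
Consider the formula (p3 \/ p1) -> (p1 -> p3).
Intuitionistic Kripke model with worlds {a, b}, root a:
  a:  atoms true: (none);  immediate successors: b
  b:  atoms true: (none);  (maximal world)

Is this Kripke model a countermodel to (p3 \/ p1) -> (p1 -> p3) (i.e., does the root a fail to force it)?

No

a ||- (p3 \/ p1) -> (p1 -> p3) vacuously: no world accessible from a forces the antecedent p3 \/ p1.
So the root a forces (p3 \/ p1) -> (p1 -> p3); the model is not a countermodel.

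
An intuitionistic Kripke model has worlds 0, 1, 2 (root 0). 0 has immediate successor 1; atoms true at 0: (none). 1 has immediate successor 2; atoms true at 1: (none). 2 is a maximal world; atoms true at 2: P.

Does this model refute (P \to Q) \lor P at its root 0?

0 \nVdash (P \to Q) \lor P: neither disjunct is forced at 0.
0 \nVdash P \to Q: at the accessible world 2, 2 \Vdash P but 2 \nVdash Q.
2 lacks atom Q, so 2 \nVdash Q.
So the root 0 does not force (P \to Q) \lor P; the model is a countermodel.

Yes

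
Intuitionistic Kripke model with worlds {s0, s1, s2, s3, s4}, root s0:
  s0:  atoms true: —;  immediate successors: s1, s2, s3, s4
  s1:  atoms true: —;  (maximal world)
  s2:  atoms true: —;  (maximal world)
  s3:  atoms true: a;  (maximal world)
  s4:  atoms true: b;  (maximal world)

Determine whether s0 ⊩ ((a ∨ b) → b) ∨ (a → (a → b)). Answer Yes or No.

s0 ⊮ ((a ∨ b) → b) ∨ (a → (a → b)): neither disjunct is forced at s0.
s0 ⊮ (a ∨ b) → b: at the accessible world s3, s3 ⊩ a ∨ b but s3 ⊮ b.
s3 lacks atom b, so s3 ⊮ b.

No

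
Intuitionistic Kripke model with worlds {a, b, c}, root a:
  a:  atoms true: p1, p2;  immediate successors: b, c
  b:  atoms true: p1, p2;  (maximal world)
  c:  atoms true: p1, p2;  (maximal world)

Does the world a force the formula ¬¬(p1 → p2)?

Yes

a ⊩ ¬¬(p1 → p2): no world accessible from a forces ¬(p1 → p2).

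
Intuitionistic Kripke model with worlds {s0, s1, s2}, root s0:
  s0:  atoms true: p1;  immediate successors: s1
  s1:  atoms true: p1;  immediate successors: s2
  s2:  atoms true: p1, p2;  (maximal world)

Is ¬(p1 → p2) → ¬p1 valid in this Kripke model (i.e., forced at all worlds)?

s0 ⊩ ¬(p1 → p2) → ¬p1 vacuously: no world accessible from s0 forces the antecedent ¬(p1 → p2).
Since the root s0 forces ¬(p1 → p2) → ¬p1 and forcing is persistent (monotone upward), every world forces it.

Yes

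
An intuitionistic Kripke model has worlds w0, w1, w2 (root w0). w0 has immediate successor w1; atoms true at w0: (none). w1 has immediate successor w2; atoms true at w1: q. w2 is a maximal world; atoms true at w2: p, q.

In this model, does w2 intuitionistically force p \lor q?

w2 \Vdash p \lor q via the disjunct p.

Yes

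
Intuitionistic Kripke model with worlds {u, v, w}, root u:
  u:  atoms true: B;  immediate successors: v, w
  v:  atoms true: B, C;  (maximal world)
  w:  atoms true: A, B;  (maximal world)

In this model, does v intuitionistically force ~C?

No

v ||-/- ~C since v is accessible from v and v ||- C.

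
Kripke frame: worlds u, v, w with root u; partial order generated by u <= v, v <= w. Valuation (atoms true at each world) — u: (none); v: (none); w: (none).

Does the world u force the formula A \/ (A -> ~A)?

u ||- A \/ (A -> ~A) via the disjunct A -> ~A.

Yes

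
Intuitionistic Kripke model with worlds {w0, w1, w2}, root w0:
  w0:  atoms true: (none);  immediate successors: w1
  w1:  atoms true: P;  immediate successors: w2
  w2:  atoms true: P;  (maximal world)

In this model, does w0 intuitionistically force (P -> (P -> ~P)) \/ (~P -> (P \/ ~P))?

w0 ||- (P -> (P -> ~P)) \/ (~P -> (P \/ ~P)) via the disjunct ~P -> (P \/ ~P).

Yes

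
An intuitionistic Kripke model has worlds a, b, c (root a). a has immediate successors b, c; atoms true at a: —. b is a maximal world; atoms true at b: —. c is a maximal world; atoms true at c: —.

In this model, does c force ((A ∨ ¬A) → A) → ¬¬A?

Yes

c ⊩ ((A ∨ ¬A) → A) → ¬¬A vacuously: no world accessible from c forces the antecedent (A ∨ ¬A) → A.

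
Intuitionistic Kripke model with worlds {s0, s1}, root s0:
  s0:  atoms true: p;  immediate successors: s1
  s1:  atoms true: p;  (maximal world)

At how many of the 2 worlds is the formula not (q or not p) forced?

s0: forces it.
s1: forces it.
Worlds forcing the formula: {s0, s1}.

2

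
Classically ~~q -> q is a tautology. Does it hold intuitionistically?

No

This is double-negation elimination, which is not intuitionistically valid.
A Kripke countermodel: worlds u, v; order generated by u <= v; atoms true at each world — u:{}; v:{q}.
u ||-/- ~~q -> q: already at u itself, u ||- ~~q but u ||-/- q.
u lacks atom q, so u ||-/- q.
So the root u does not force the formula.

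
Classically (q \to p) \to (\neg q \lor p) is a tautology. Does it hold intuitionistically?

No

This is the material-implication-as-disjunction principle, which is not intuitionistically valid.
A Kripke countermodel: worlds s0, s1; order generated by s0 \le s1; atoms true at each world — s0:{}; s1:{p,q}.
s0 \nVdash (q \to p) \to (\neg q \lor p): already at s0 itself, s0 \Vdash q \to p but s0 \nVdash \neg q \lor p.
s0 \nVdash \neg q \lor p: neither disjunct is forced at s0.
s0 \nVdash \neg q since s1 is accessible from s0 and s1 \Vdash q.
So the root s0 does not force the formula.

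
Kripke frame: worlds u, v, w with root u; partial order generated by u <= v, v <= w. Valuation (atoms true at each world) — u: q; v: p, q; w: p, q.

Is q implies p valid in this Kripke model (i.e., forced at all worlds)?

Not every world: u does not force q implies p.
u does not force q implies p: already at u itself, u forces q but u does not force p.
u lacks atom p, so u does not force p.

No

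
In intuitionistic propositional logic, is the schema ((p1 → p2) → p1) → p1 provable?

This is Peirce's law, which is not intuitionistically valid.
A Kripke countermodel: worlds 0, 1; order generated by 0 ≤ 1; atoms true at each world — 0:{}; 1:{p1}.
0 ⊮ ((p1 → p2) → p1) → p1: already at 0 itself, 0 ⊩ (p1 → p2) → p1 but 0 ⊮ p1.
0 lacks atom p1, so 0 ⊮ p1.
So the root 0 does not force the formula.

No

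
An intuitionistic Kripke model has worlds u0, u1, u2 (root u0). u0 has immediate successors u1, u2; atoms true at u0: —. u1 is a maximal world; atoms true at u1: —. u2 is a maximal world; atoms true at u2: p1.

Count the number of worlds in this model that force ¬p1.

1

u0: does not force it — u0 ⊮ ¬p1 since u2 is accessible from u0 and u2 ⊩ p1.
u1: forces it.
u2: does not force it — u2 ⊮ ¬p1 since u2 is accessible from u2 and u2 ⊩ p1.
Worlds forcing the formula: {u1}.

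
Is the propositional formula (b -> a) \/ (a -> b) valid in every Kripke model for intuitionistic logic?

No

This is the Gödel–Dummett linearity axiom, which is not intuitionistically valid.
A Kripke countermodel: worlds w0, w1, w2; order generated by w0 <= w1, w0 <= w2; atoms true at each world — w0:{}; w1:{b}; w2:{a}.
w0 ||-/- (b -> a) \/ (a -> b): neither disjunct is forced at w0.
w0 ||-/- b -> a: at the accessible world w1, w1 ||- b but w1 ||-/- a.
w1 lacks atom a, so w1 ||-/- a.
So the root w0 does not force the formula.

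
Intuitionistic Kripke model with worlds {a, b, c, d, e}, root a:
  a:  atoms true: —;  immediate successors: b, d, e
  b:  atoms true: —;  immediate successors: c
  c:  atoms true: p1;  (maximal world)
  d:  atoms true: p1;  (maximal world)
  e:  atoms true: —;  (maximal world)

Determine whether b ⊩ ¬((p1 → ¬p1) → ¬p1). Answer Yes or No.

b ⊮ ¬((p1 → ¬p1) → ¬p1) since b is accessible from b and b ⊩ (p1 → ¬p1) → ¬p1.
b ⊩ (p1 → ¬p1) → ¬p1 vacuously: no world accessible from b forces the antecedent p1 → ¬p1.

No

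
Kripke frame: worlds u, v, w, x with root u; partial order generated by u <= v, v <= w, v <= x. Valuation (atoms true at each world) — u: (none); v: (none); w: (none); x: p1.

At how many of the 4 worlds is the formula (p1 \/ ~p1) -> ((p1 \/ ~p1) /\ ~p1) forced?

1

u: does not force it — u ||-/- (p1 \/ ~p1) -> ((p1 \/ ~p1) /\ ~p1): at the accessible world x, x ||- p1 \/ ~p1 but x ||-/- (p1 \/ ~p1) /\ ~p1.
v: does not force it — v ||-/- (p1 \/ ~p1) -> ((p1 \/ ~p1) /\ ~p1): at the accessible world x, x ||- p1 \/ ~p1 but x ||-/- (p1 \/ ~p1) /\ ~p1.
w: forces it.
x: does not force it.
Worlds forcing the formula: {w}.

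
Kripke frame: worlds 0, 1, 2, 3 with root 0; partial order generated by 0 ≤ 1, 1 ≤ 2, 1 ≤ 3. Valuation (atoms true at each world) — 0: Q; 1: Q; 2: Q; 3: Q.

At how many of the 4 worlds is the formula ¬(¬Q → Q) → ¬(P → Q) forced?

4

0: forces it.
1: forces it.
2: forces it.
3: forces it.
Worlds forcing the formula: {0, 1, 2, 3}.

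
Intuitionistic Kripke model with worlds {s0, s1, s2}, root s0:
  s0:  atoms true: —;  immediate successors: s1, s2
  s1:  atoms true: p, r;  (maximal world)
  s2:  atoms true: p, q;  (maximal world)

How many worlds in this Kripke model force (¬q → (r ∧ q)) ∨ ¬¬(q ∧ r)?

1

s0: does not force it — s0 ⊮ (¬q → (r ∧ q)) ∨ ¬¬(q ∧ r): neither disjunct is forced at s0.
s1: does not force it — s1 ⊮ (¬q → (r ∧ q)) ∨ ¬¬(q ∧ r): neither disjunct is forced at s1.
s2: forces it.
Worlds forcing the formula: {s2}.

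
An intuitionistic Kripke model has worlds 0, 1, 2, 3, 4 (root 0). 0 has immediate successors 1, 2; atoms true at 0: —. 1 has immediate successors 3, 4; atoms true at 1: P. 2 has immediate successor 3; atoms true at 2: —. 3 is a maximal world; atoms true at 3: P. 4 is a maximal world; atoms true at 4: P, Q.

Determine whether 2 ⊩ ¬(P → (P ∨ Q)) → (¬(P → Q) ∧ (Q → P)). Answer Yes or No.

2 ⊩ ¬(P → (P ∨ Q)) → (¬(P → Q) ∧ (Q → P)) vacuously: no world accessible from 2 forces the antecedent ¬(P → (P ∨ Q)).

Yes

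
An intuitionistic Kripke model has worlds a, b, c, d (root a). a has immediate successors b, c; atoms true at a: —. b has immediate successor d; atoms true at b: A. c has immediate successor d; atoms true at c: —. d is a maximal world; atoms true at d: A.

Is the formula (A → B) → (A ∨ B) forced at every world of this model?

Yes

a ⊩ (A → B) → (A ∨ B) vacuously: no world accessible from a forces the antecedent A → B.
Since the root a forces (A → B) → (A ∨ B) and forcing is persistent (monotone upward), every world forces it.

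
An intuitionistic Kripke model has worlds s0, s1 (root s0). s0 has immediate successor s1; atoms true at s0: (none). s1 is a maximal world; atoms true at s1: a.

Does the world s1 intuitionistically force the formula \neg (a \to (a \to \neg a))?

s1 \Vdash \neg (a \to (a \to \neg a)): no world accessible from s1 forces a \to (a \to \neg a).

Yes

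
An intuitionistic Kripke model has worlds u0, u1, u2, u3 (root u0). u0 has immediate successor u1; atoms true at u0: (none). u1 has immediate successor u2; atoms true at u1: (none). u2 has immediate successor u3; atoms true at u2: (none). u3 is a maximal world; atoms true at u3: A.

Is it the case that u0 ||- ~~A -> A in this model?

No

u0 ||-/- ~~A -> A: already at u0 itself, u0 ||- ~~A but u0 ||-/- A.
u0 lacks atom A, so u0 ||-/- A.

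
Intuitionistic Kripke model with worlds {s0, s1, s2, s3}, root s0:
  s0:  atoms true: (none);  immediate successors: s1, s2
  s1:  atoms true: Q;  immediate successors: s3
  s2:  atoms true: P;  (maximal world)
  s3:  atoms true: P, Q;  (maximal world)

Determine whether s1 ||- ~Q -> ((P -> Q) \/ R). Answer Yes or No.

Yes

s1 ||- ~Q -> ((P -> Q) \/ R) vacuously: no world accessible from s1 forces the antecedent ~Q.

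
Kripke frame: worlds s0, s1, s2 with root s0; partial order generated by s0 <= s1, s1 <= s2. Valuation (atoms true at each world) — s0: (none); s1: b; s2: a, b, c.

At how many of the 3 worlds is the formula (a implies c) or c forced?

3

s0: forces it.
s1: forces it.
s2: forces it.
Worlds forcing the formula: {s0, s1, s2}.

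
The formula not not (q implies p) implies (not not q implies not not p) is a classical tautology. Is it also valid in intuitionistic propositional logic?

This is the distribution of double negation over implication, which is intuitionistically derivable.
Assume not not (q implies p) and not not q; suppose not p. Then q implies p would give not q (by contraposition), contradicting not not q; so not (q implies p), contradicting not not (q implies p). Hence not not p.

Yes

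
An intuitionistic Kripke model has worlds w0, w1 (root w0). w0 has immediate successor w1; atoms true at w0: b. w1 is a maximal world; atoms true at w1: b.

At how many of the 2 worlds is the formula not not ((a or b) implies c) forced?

w0: does not force it — w0 does not force not not ((a or b) implies c) since w0 is accessible from w0 and w0 forces not ((a or b) implies c).
w1: does not force it — w1 does not force not not ((a or b) implies c) since w1 is accessible from w1 and w1 forces not ((a or b) implies c).
Worlds forcing the formula: { }.

0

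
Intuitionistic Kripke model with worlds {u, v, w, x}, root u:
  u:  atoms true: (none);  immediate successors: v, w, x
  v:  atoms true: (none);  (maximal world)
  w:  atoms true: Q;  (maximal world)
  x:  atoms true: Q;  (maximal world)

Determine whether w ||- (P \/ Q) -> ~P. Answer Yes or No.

w ||- (P \/ Q) -> ~P: every world accessible from w that forces P \/ Q (namely w) also forces ~P.

Yes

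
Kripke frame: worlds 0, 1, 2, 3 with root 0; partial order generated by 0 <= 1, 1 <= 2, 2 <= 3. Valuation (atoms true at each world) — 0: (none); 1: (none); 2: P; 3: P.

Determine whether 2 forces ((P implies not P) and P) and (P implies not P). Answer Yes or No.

2 does not force ((P implies not P) and P) and (P implies not P) since 2 fails (P implies not P) and P.

No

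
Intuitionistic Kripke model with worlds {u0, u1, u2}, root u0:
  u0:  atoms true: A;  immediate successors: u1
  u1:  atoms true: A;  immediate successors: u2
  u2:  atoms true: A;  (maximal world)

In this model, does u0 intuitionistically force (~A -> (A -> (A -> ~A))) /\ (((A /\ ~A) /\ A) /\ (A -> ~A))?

u0 ||-/- (~A -> (A -> (A -> ~A))) /\ (((A /\ ~A) /\ A) /\ (A -> ~A)) since u0 fails ((A /\ ~A) /\ A) /\ (A -> ~A).

No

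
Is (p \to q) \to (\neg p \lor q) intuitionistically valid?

No

This is the material-implication-as-disjunction principle, which is not intuitionistically valid.
A Kripke countermodel: worlds 0, 1; order generated by 0 \le 1; atoms true at each world — 0:{}; 1:{p,q}.
0 \nVdash (p \to q) \to (\neg p \lor q): already at 0 itself, 0 \Vdash p \to q but 0 \nVdash \neg p \lor q.
0 \nVdash \neg p \lor q: neither disjunct is forced at 0.
0 \nVdash \neg p since 1 is accessible from 0 and 1 \Vdash p.
So the root 0 does not force the formula.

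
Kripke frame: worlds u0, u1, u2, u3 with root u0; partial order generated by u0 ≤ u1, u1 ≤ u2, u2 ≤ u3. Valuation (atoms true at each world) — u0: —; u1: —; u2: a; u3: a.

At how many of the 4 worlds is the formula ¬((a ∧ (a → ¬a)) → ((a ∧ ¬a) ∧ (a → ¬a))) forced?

0

u0: does not force it — u0 ⊮ ¬((a ∧ (a → ¬a)) → ((a ∧ ¬a) ∧ (a → ¬a))) since u0 is accessible from u0 and u0 ⊩ (a ∧ (a → ¬a)) → ((a ∧ ¬a) ∧ (a → ¬a)).
u1: does not force it.
u2: does not force it.
u3: does not force it.
Worlds forcing the formula: { }.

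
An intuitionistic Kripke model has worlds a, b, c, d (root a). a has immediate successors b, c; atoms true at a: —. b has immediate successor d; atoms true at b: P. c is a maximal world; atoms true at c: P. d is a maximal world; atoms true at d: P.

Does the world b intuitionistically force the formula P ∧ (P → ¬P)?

b ⊮ P ∧ (P → ¬P) since b fails P → ¬P.

No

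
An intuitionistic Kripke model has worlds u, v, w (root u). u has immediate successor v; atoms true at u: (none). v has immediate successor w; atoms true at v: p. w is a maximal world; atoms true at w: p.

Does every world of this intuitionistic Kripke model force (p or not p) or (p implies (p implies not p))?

No

Not every world: u does not force (p or not p) or (p implies (p implies not p)).
u does not force (p or not p) or (p implies (p implies not p)): neither disjunct is forced at u.
u does not force p or not p: neither disjunct is forced at u.
u lacks atom p, so u does not force p.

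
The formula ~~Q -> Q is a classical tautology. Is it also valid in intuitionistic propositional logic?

This is double-negation elimination, which is not intuitionistically valid.
A Kripke countermodel: worlds u0, u1; order generated by u0 <= u1; atoms true at each world — u0:{}; u1:{Q}.
u0 ||-/- ~~Q -> Q: already at u0 itself, u0 ||- ~~Q but u0 ||-/- Q.
u0 lacks atom Q, so u0 ||-/- Q.
So the root u0 does not force the formula.

No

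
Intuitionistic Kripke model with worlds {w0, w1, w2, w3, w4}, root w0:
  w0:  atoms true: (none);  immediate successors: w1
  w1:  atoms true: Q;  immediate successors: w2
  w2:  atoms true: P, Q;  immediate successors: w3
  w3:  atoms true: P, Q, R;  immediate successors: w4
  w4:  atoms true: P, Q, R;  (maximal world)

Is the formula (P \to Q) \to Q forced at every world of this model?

No

Not every world: w0 \nVdash (P \to Q) \to Q.
w0 \nVdash (P \to Q) \to Q: already at w0 itself, w0 \Vdash P \to Q but w0 \nVdash Q.
w0 lacks atom Q, so w0 \nVdash Q.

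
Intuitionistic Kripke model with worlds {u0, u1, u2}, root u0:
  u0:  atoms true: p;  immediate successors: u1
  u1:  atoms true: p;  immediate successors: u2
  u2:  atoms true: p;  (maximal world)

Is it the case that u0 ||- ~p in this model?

No

u0 ||-/- ~p since u0 is accessible from u0 and u0 ||- p.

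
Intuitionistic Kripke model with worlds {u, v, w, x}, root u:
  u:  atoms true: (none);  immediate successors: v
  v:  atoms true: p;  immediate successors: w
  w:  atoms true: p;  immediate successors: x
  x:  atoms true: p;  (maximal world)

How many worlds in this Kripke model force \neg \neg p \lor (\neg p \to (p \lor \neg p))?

u: forces it.
v: forces it.
w: forces it.
x: forces it.
Worlds forcing the formula: {u, v, w, x}.

4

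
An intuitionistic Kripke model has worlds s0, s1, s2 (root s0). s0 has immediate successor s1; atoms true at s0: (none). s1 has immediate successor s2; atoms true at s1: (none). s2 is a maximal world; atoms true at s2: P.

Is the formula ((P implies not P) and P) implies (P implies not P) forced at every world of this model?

s0 forces ((P implies not P) and P) implies (P implies not P) vacuously: no world accessible from s0 forces the antecedent (P implies not P) and P.
Since the root s0 forces ((P implies not P) and P) implies (P implies not P) and forcing is persistent (monotone upward), every world forces it.

Yes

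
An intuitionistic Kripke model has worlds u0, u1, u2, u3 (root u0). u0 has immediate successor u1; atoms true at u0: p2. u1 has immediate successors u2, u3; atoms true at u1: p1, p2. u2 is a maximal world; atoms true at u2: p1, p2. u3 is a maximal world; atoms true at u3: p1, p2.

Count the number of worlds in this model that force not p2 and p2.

0

u0: does not force it — u0 does not force not p2 and p2 since u0 fails not p2.
u1: does not force it.
u2: does not force it.
u3: does not force it.
Worlds forcing the formula: { }.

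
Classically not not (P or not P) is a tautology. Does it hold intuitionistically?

Yes

This is the double negation of excluded middle, which is intuitionistically derivable.
Assuming not (P or not P): from P we'd get P or not P, so not P; but then P or not P again — contradiction. Hence not not (P or not P).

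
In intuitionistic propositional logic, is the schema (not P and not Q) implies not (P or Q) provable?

This is a constructively valid De Morgan direction (conjunction of negations to negated disjunction), which is intuitionistically derivable.
If both not P and not Q hold at a world, no accessible world forces P or forces Q, so none forces P or Q.

Yes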